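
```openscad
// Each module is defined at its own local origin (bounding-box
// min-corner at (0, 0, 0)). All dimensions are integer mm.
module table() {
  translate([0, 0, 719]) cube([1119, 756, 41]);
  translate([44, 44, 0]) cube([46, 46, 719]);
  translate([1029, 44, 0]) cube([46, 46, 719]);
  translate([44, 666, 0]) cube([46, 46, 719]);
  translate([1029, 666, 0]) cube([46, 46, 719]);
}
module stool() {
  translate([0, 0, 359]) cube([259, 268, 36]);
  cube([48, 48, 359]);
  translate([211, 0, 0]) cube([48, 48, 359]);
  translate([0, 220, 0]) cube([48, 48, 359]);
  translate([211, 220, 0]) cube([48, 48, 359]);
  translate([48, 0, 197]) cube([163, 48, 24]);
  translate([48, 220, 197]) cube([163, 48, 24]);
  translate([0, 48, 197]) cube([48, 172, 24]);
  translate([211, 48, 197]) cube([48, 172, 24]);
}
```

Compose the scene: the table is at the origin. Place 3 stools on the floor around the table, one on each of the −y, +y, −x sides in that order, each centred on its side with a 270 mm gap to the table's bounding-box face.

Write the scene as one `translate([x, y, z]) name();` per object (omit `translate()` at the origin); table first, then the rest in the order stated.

table();
translate([430, -538, 0]) stool();
translate([430, 1026, 0]) stool();
translate([-529, 244, 0]) stool();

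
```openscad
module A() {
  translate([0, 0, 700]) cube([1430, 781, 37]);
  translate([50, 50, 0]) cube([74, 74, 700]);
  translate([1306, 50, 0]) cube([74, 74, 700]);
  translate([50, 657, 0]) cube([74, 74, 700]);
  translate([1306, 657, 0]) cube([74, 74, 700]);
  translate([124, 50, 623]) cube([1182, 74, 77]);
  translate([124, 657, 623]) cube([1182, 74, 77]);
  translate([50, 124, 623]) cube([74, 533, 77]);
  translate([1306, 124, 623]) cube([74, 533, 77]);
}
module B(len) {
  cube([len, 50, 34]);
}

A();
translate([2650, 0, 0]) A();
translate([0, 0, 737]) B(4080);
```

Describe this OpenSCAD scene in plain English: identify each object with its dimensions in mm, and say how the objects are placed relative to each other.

A is a table with a 1430×781 mm rectangular top, 37 mm thick, top surface at z = 737 mm, supported by four 74×74 mm square legs, each inset 50 mm from the nearest pair of top edges, running from the floor. Four apron rails, 74 mm thick and 77 mm tall, run between adjacent legs with their top edges flush with the underside of the top and their outer faces flush with the legs' outer faces.

B is a rectangular beam 4080 mm long (x), 50 mm deep (y), 34 mm thick (z).

The beam spans the tops of two tables placed 1220 mm apart, resting at z = 737 mm.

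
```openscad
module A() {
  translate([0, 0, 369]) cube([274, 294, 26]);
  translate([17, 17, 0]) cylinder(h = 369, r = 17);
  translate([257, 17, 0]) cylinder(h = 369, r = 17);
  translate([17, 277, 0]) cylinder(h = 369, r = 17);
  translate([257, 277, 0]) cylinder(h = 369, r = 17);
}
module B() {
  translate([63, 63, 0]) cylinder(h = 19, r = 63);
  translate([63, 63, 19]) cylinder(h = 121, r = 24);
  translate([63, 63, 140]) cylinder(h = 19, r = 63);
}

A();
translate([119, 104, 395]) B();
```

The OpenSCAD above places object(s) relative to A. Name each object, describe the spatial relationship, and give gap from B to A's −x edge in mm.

The spool's min-x is at 119; the stool's min-x is 0; gap = 119 mm.

A is a stool. B is a spool. The spool is on top of the stool. The gap from the spool to the stool's −x edge is 119 mm.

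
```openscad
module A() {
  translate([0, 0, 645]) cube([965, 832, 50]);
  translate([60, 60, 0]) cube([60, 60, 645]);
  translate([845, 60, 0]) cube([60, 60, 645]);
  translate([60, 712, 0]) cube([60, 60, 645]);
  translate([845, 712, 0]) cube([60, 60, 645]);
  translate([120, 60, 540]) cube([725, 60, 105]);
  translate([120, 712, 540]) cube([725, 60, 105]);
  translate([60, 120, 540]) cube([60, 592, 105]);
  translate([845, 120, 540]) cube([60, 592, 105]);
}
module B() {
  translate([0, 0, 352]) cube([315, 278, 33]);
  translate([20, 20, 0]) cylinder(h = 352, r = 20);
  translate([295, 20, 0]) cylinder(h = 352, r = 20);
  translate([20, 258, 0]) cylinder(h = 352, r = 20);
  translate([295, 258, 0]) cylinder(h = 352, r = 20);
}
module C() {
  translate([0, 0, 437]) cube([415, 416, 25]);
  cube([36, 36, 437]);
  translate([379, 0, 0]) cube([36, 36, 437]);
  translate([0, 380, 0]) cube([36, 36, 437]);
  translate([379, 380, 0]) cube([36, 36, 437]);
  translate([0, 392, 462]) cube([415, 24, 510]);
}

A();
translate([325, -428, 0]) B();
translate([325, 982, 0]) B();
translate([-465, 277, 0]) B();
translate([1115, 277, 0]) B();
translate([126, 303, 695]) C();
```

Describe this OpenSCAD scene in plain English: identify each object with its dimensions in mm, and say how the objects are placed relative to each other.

A is a rectangular dining table. The top is 965×832×50 mm with its upper surface at z = 695 mm. It stands on four 60×60 mm square legs, each inset 60 mm from the nearest pair of top edges, running from the floor to the underside of the top. Four apron rails, 60 mm thick and 105 mm tall, run between adjacent legs with their top edges flush with the underside of the top and their outer faces flush with the legs' outer faces.

B is a four-legged stool. The seat is 315×278 mm, 33 mm thick, top at z = 385 mm. It stands on four round legs, each 40 mm in diameter, from z = 0 to the seat underside, each leg's axis is inset half a diameter from the nearest pair of seat edges (so the leg's bounding box is flush with the corner).

C is a chair. The seat is a 415×416×25 mm slab with its top at z = 462 mm, on four 36×36 mm corner legs (flush with the seat edges, standing on z = 0). A flat backrest 24 mm thick, 510 mm tall, spans the full seat width and rises from the seat top along its +y edge, rear face flush with the rear of the seat.

Four stools sit around the table at the −y, +y, −x, +x sides. The chair is on top of the table.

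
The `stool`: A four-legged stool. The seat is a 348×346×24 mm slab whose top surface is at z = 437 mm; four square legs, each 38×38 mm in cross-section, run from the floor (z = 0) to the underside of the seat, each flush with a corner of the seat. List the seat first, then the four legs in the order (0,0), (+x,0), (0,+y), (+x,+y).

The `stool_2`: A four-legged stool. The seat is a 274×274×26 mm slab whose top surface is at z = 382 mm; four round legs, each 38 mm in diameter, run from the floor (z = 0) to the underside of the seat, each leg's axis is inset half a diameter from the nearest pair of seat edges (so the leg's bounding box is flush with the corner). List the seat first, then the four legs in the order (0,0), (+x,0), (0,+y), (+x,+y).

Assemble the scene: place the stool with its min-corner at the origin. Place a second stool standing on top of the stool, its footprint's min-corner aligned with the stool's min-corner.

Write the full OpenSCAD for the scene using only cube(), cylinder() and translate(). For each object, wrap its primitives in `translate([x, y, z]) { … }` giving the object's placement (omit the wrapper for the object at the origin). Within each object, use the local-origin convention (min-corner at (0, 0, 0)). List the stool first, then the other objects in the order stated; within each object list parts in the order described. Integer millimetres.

translate([0, 0, 413]) cube([348, 346, 24]);
cube([38, 38, 413]);
translate([310, 0, 0]) cube([38, 38, 413]);
translate([0, 308, 0]) cube([38, 38, 413]);
translate([310, 308, 0]) cube([38, 38, 413]);
translate([0, 0, 437]) {
  translate([0, 0, 356]) cube([274, 274, 26]);
  translate([19, 19, 0]) cylinder(h = 356, r = 19);
  translate([255, 19, 0]) cylinder(h = 356, r = 19);
  translate([19, 255, 0]) cylinder(h = 356, r = 19);
  translate([255, 255, 0]) cylinder(h = 356, r = 19);
}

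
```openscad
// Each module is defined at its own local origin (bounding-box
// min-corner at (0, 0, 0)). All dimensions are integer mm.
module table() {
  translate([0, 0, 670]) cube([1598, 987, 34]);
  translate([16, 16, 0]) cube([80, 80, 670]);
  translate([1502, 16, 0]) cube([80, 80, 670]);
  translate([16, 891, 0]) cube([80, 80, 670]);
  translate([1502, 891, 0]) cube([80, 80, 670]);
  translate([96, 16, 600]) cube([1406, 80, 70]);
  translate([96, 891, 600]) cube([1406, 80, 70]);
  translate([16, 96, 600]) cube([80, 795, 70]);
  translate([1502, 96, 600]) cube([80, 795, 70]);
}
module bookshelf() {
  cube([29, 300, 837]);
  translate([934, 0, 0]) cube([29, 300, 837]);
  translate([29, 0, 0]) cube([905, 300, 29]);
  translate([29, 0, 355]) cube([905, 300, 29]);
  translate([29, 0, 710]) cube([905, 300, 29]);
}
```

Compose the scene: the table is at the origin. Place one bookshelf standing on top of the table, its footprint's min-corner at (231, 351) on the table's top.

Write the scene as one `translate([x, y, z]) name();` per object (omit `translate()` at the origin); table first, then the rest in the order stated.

table();
translate([231, 351, 704]) bookshelf();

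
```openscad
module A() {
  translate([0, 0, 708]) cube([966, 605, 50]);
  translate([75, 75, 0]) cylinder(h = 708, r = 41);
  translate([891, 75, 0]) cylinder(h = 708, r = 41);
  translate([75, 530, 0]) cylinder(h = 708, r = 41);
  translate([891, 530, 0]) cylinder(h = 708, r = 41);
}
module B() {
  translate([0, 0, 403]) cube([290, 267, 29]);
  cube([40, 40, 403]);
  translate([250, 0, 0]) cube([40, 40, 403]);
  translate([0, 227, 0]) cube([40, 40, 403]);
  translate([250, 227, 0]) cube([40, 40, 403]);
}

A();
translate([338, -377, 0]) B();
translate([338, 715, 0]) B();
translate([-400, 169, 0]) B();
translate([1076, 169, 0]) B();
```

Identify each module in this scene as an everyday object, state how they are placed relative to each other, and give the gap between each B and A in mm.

Each stool's nearest face is 110 mm from the table's bounding box.

A is a table. B is a stool. Four stools sit around the table at the −y, +y, −x, +x sides. The gap between each stool and the table is 110 mm.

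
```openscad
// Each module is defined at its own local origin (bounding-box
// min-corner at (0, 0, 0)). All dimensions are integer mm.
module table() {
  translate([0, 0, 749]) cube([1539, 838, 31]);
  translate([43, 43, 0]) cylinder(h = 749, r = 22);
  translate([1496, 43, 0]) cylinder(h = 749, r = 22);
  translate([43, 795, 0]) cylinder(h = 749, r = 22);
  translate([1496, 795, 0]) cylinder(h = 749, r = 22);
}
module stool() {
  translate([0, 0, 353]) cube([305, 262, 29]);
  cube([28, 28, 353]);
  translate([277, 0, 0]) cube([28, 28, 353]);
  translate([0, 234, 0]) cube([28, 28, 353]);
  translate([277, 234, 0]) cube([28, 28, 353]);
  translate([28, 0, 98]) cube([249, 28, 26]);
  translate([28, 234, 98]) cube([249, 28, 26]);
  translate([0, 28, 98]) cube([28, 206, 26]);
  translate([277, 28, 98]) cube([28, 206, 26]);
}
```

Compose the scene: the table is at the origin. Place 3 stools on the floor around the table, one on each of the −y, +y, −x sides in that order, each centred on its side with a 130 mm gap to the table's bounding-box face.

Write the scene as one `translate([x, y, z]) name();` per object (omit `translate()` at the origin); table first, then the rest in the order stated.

table();
translate([617, -392, 0]) stool();
translate([617, 968, 0]) stool();
translate([-435, 288, 0]) stool();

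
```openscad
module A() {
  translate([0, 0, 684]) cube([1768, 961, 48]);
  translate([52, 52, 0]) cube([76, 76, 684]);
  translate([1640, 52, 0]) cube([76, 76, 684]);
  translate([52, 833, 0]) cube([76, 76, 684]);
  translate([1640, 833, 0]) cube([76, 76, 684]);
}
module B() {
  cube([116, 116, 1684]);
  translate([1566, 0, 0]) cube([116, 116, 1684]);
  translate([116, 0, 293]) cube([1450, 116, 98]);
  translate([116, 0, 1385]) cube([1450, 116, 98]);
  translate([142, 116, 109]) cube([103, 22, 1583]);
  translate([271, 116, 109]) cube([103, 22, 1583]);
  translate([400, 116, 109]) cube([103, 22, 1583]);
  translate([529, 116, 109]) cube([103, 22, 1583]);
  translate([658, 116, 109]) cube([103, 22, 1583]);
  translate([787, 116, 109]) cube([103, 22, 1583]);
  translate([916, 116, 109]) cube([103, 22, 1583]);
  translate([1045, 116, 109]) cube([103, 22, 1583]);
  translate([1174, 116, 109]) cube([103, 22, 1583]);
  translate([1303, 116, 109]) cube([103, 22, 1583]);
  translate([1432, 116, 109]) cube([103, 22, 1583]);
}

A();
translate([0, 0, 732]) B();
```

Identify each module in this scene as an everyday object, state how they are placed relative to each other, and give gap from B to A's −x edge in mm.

A is a table. B is a fence section. The fence section is on top of the table. The gap from the fence section to the table's −x edge is 0 mm.

The fence section's min-x is at 0; the table's min-x is 0; gap = 0 mm.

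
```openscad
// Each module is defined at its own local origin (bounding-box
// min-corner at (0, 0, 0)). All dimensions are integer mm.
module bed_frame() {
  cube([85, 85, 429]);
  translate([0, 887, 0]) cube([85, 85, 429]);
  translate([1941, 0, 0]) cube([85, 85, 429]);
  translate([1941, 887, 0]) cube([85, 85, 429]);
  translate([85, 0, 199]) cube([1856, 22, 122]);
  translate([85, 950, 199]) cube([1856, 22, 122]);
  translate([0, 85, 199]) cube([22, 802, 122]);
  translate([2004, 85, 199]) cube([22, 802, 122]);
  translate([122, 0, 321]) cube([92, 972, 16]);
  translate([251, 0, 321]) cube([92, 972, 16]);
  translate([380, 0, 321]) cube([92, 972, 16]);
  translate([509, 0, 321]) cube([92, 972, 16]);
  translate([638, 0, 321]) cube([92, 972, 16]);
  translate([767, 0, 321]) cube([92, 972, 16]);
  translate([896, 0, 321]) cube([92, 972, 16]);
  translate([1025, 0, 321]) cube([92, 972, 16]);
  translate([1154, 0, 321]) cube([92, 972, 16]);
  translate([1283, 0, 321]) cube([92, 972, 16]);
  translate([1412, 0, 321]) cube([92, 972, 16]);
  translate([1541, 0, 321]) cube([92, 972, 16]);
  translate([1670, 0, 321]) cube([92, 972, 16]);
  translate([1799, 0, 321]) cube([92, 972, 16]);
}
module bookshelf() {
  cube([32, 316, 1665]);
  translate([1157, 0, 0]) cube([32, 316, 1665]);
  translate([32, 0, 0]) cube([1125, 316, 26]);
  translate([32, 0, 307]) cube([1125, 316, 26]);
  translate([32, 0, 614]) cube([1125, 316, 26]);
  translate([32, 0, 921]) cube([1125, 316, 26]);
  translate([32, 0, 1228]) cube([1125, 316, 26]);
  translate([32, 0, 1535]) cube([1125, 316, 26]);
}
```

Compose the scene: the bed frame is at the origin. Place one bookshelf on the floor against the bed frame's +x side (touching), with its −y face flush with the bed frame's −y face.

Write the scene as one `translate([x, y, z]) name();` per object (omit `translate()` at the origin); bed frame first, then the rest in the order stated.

bed_frame();
translate([2026, 0, 0]) bookshelf();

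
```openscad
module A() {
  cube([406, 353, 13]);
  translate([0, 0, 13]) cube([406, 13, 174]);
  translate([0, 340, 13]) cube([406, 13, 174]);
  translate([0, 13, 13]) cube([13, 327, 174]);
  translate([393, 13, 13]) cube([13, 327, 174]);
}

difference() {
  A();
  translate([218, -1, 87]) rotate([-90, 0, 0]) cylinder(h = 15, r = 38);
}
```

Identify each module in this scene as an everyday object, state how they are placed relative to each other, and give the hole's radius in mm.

A is an open box. The open box has a circular hole through its front wall. The hole's radius is 38 mm.

The subtracted cylinder has r = 38 mm.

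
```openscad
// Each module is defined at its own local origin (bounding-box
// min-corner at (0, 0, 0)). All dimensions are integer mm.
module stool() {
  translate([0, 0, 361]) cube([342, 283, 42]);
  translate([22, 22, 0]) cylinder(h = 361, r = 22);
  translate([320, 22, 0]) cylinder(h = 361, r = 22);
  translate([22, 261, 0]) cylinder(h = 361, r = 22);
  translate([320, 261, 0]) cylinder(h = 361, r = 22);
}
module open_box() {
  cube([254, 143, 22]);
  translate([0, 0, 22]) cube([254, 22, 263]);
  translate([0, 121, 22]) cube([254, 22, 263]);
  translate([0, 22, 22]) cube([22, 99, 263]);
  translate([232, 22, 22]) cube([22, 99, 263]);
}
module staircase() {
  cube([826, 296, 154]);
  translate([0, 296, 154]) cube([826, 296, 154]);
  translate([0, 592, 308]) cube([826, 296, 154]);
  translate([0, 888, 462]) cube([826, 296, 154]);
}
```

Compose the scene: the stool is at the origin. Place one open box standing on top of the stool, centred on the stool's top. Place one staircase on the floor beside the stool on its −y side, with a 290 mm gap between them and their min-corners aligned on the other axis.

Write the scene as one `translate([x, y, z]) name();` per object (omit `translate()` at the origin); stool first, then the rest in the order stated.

stool();
translate([44, 70, 403]) open_box();
translate([0, -1474, 0]) staircase();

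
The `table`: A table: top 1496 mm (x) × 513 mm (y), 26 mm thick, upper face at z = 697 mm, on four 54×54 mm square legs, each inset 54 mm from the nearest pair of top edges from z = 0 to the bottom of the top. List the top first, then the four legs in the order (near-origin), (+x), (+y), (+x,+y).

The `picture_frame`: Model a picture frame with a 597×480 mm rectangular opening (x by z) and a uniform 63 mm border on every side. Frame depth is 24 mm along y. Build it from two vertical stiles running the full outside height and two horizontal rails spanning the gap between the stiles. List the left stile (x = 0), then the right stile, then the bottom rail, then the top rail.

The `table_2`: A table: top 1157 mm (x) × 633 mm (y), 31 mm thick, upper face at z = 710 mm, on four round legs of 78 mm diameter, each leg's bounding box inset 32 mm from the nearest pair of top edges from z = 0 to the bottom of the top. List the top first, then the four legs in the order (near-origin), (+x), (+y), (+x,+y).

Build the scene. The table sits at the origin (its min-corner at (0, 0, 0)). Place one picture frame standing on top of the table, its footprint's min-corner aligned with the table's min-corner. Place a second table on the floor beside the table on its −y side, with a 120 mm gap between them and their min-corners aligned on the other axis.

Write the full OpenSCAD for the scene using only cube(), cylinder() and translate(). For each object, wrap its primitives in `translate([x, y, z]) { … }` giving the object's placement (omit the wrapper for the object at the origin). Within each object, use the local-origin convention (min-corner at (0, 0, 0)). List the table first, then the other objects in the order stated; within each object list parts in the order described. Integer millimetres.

translate([0, 0, 671]) cube([1496, 513, 26]);
translate([54, 54, 0]) cube([54, 54, 671]);
translate([1388, 54, 0]) cube([54, 54, 671]);
translate([54, 405, 0]) cube([54, 54, 671]);
translate([1388, 405, 0]) cube([54, 54, 671]);
translate([0, 0, 697]) {
  cube([63, 24, 606]);
  translate([660, 0, 0]) cube([63, 24, 606]);
  translate([63, 0, 0]) cube([597, 24, 63]);
  translate([63, 0, 543]) cube([597, 24, 63]);
}
translate([0, -753, 0]) {
  translate([0, 0, 679]) cube([1157, 633, 31]);
  translate([71, 71, 0]) cylinder(h = 679, r = 39);
  translate([1086, 71, 0]) cylinder(h = 679, r = 39);
  translate([71, 562, 0]) cylinder(h = 679, r = 39);
  translate([1086, 562, 0]) cylinder(h = 679, r = 39);
}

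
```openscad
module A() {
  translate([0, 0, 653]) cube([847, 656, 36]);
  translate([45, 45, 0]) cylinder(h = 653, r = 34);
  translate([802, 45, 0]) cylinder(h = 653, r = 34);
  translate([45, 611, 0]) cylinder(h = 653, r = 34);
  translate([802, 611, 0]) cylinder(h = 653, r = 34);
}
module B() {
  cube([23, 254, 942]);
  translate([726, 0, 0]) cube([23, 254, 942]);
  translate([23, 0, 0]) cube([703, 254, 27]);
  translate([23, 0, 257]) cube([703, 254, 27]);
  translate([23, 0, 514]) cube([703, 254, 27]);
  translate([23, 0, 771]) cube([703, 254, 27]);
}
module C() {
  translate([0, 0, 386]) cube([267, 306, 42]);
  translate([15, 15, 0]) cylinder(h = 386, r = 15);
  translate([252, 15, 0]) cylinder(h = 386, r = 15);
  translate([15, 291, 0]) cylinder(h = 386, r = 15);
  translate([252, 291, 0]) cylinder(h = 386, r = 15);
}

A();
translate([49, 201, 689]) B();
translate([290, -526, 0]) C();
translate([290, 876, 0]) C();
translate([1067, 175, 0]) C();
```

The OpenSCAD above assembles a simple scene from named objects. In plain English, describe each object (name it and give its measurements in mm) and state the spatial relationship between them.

A is a rectangular dining table. The top is 847×656×36 mm with its upper surface at z = 689 mm. It stands on four round legs of 68 mm diameter, each leg's bounding box inset 11 mm from the nearest pair of top edges, running from the floor to the underside of the top.

B is a bookshelf 749 mm wide overall, 254 mm deep and 942 mm tall. The two sides are 23 mm thick vertical panels. 4 horizontal shelves of 27 mm thickness span between the inner faces of the sides; the lowest shelf sits on the floor and shelves are stacked with a clear vertical gap of 230 mm between each pair.

C is a four-legged stool. The seat is a 267×306×42 mm slab whose top surface is at z = 428 mm; four round legs, each 30 mm in diameter, run from the floor (z = 0) to the underside of the seat, each leg's axis is inset half a diameter from the nearest pair of seat edges (so the leg's bounding box is flush with the corner).

The bookshelf is on top of the table, centred. Three stools sit around the table at the −y, +y, +x sides.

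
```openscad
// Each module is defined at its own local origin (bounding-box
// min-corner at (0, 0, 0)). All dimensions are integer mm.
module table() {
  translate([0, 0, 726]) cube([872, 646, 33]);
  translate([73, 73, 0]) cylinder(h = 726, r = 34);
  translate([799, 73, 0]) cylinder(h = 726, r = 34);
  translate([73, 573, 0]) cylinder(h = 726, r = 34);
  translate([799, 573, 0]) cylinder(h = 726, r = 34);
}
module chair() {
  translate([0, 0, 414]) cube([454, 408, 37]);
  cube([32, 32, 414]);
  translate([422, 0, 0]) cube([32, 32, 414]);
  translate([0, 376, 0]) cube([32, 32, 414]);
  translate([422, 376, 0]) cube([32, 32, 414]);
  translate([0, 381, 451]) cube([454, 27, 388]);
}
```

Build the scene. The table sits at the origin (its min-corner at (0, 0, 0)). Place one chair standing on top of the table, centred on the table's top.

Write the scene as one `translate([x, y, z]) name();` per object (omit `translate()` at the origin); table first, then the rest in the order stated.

table();
translate([209, 119, 759]) chair();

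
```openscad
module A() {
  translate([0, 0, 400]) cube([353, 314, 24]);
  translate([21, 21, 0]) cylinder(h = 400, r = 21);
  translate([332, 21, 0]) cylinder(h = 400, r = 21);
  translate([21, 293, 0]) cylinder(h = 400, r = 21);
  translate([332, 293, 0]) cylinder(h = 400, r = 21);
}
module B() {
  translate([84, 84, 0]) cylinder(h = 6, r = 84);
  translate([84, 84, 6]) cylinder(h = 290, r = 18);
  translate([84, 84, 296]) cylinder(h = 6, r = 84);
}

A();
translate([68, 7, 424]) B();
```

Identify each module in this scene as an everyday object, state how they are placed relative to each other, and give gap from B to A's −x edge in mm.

The spool's min-x is at 68; the stool's min-x is 0; gap = 68 mm.

A is a stool. B is a spool. The spool is on top of the stool. The gap from the spool to the stool's −x edge is 68 mm.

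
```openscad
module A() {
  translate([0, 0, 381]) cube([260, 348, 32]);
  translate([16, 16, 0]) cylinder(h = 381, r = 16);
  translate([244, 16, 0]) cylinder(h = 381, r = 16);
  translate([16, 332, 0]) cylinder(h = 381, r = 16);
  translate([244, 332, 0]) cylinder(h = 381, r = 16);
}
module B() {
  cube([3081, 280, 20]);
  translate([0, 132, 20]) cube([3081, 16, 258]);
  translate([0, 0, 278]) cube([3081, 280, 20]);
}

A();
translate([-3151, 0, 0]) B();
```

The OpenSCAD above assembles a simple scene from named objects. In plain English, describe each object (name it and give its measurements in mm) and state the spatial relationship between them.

A is a four-legged stool. The seat is a 260×348×32 mm slab whose top surface is at z = 413 mm; four round legs, each 32 mm in diameter, run from the floor (z = 0) to the underside of the seat, each leg's axis is inset half a diameter from the nearest pair of seat edges (so the leg's bounding box is flush with the corner).

B is an I-beam lying along x, 3081 mm long. Overall section height 298 mm. Two flanges 280 mm wide (y) and 20 mm thick, one on the floor and one at the top; a web 16 mm thick runs between them, centred on the flange width.

The I-beam is on the floor beside the stool on its −x side.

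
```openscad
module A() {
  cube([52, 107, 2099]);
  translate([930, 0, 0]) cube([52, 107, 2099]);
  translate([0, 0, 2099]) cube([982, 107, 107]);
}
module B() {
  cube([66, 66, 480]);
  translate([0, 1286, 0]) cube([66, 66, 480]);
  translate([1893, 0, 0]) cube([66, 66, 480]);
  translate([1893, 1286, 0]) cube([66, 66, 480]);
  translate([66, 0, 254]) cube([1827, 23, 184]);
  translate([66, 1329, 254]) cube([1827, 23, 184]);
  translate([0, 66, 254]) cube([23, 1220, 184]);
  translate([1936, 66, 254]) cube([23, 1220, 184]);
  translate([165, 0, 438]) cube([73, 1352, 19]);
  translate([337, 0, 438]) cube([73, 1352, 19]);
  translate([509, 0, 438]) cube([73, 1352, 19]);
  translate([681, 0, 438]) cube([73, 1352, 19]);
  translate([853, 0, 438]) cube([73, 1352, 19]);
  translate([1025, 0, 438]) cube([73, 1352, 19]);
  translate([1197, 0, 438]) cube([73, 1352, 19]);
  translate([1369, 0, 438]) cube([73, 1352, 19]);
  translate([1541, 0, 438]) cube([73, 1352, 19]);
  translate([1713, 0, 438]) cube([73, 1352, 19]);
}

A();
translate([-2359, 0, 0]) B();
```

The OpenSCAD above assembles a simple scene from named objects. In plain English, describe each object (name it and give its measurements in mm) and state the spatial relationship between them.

A is a rectangular door frame: two vertical jambs of 52×107 mm section, 2099 mm tall, with a clear opening 878 mm wide between their inner faces. A header 107 mm tall and 107 mm deep lies on top of the jambs and spans the full outside width.

B is a bed frame 1959 mm long (x) by 1352 mm wide (y). Four 66×66 mm corner posts, 480 mm tall, at the corners of the footprint. Four rails of 23 mm thickness and 184 mm height run between adjacent posts with their undersides at z = 254 mm, their outer faces flush with the outside of the frame (the two x-running rails run between the posts' inner faces; the two y-running rails run between the posts' inner faces). 10 slats, each 73 mm wide (x) and 19 mm thick, lie across the top of the two x-running rails, running the full 1352 mm width of the frame in y; the slats are evenly spaced along x between the inner faces of the end posts with equal gaps (rounded down to the nearest mm) at the −x end and between each pair — any rounding remainder accumulates at the +x end.

The bed frame is on the floor beside the door frame on its −x side.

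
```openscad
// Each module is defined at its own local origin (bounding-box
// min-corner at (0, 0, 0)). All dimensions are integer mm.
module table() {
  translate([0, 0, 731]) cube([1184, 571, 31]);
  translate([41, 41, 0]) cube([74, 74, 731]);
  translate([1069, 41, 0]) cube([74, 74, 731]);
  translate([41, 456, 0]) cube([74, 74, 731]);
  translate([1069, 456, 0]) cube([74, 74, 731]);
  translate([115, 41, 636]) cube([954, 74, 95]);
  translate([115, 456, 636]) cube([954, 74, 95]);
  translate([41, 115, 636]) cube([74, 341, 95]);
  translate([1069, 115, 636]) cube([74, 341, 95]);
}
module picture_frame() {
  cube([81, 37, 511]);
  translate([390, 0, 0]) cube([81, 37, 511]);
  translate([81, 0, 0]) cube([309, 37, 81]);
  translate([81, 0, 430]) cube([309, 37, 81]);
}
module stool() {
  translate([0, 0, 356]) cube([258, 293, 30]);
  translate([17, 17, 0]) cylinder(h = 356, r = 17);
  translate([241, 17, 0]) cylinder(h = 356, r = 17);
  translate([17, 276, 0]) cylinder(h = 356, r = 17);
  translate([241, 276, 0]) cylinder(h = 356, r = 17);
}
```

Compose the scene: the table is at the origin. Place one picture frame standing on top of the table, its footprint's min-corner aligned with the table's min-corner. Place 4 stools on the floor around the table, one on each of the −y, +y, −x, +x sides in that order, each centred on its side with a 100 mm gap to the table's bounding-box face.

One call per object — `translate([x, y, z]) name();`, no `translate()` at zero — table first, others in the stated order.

table();
translate([0, 0, 762]) picture_frame();
translate([463, -393, 0]) stool();
translate([463, 671, 0]) stool();
translate([-358, 139, 0]) stool();
translate([1284, 139, 0]) stool();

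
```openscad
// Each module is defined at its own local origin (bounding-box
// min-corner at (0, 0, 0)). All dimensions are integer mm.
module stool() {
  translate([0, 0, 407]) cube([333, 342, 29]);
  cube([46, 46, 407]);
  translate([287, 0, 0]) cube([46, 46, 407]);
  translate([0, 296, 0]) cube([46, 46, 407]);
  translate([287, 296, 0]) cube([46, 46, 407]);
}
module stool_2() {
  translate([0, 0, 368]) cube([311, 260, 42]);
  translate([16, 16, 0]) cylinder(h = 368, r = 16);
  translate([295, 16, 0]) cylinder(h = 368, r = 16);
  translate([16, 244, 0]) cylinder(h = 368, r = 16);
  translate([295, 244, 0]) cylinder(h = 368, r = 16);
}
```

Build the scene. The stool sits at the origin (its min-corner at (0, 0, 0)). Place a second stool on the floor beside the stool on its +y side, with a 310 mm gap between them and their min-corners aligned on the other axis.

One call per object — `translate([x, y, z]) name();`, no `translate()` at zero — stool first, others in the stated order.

stool();
translate([0, 652, 0]) stool_2();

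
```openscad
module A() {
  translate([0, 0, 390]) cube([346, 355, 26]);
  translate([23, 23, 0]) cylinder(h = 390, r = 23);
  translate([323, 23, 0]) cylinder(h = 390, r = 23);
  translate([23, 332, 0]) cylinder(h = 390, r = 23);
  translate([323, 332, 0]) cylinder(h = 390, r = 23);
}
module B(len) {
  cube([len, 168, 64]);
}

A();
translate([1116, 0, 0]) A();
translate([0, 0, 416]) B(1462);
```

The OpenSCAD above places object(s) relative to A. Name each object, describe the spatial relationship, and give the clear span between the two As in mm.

Second stool starts at x = 1116; first ends at x = 346; clear span = 1116 − 346 = 770 mm.

A is a stool. B is a beam. A beam spans the tops of two stools. The clear span between the two stools is 770 mm.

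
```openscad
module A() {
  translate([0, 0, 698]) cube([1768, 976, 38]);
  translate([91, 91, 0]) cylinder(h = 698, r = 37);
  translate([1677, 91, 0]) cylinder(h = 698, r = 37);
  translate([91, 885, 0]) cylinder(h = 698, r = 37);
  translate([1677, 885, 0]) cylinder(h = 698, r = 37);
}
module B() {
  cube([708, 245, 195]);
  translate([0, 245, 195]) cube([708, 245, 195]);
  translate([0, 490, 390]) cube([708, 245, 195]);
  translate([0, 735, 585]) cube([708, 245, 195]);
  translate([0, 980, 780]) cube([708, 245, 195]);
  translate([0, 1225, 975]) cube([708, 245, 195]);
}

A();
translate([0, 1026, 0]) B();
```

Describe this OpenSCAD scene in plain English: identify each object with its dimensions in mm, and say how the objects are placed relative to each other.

A is a table with a 1768×976 mm rectangular top, 38 mm thick, top surface at z = 736 mm, supported by four round legs of 74 mm diameter, each leg's bounding box inset 54 mm from the nearest pair of top edges, running from the floor.

B is a straight staircase of 6 solid steps. Each step is 708 mm wide (x), 245 mm deep (y, the going) and 195 mm tall (the rise). The first step rests on the floor; each subsequent step sits one going further in +y and one rise higher in +z, directly behind and above the previous step with no overlap.

The staircase is on the floor beside the table on its +y side.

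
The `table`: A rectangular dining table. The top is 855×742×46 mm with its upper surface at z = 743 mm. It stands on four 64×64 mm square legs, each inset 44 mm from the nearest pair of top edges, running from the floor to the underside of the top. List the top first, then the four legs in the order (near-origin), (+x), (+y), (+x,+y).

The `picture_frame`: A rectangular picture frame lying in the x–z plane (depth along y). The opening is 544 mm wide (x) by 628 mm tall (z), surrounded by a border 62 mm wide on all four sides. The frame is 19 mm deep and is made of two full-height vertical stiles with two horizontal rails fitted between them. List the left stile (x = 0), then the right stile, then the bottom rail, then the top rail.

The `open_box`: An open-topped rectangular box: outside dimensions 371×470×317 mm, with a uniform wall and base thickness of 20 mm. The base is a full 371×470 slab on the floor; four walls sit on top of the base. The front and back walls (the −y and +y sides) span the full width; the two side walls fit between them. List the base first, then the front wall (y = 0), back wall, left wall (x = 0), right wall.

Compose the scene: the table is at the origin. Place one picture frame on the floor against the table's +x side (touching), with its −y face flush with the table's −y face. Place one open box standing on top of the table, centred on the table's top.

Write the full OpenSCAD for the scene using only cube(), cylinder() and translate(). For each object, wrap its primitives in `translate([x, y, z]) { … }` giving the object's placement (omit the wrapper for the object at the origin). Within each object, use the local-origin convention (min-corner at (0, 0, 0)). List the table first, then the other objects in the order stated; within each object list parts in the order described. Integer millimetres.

translate([0, 0, 697]) cube([855, 742, 46]);
translate([44, 44, 0]) cube([64, 64, 697]);
translate([747, 44, 0]) cube([64, 64, 697]);
translate([44, 634, 0]) cube([64, 64, 697]);
translate([747, 634, 0]) cube([64, 64, 697]);
translate([855, 0, 0]) {
  cube([62, 19, 752]);
  translate([606, 0, 0]) cube([62, 19, 752]);
  translate([62, 0, 0]) cube([544, 19, 62]);
  translate([62, 0, 690]) cube([544, 19, 62]);
}
translate([242, 136, 743]) {
  cube([371, 470, 20]);
  translate([0, 0, 20]) cube([371, 20, 297]);
  translate([0, 450, 20]) cube([371, 20, 297]);
  translate([0, 20, 20]) cube([20, 430, 297]);
  translate([351, 20, 20]) cube([20, 430, 297]);
}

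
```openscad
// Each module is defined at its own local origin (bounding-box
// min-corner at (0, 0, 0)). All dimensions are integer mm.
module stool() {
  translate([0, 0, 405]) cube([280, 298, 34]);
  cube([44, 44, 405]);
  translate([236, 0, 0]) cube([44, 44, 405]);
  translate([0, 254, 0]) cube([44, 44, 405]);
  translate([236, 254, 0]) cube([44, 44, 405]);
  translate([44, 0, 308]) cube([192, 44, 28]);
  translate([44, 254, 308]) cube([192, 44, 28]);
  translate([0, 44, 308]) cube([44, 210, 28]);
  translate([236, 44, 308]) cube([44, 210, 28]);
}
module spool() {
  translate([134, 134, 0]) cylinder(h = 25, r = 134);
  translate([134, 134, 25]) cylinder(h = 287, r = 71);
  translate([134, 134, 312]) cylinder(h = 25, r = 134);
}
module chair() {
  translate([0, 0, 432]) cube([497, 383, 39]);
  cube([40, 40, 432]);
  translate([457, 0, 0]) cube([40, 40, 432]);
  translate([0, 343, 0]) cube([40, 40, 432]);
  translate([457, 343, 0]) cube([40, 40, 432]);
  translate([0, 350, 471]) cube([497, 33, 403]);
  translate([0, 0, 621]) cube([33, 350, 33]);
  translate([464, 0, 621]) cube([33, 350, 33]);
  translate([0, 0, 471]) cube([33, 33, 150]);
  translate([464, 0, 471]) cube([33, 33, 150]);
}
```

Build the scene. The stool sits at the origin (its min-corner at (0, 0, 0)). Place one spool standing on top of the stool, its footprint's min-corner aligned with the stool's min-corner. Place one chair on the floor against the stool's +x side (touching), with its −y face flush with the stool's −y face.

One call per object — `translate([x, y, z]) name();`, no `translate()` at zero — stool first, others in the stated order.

stool();
translate([0, 0, 439]) spool();
translate([280, 0, 0]) chair();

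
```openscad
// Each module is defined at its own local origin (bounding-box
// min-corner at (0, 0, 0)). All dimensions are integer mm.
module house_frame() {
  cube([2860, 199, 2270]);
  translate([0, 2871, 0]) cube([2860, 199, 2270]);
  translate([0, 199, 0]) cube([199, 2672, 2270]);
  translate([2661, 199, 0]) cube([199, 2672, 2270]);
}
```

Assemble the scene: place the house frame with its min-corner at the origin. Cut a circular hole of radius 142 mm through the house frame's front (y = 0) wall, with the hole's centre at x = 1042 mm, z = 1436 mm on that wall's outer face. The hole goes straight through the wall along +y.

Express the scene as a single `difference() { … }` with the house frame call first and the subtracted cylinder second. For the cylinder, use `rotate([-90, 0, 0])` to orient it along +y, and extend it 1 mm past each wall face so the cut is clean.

difference() {
  house_frame();
  translate([1042, -1, 1436]) rotate([-90, 0, 0]) cylinder(h = 201, r = 142);
}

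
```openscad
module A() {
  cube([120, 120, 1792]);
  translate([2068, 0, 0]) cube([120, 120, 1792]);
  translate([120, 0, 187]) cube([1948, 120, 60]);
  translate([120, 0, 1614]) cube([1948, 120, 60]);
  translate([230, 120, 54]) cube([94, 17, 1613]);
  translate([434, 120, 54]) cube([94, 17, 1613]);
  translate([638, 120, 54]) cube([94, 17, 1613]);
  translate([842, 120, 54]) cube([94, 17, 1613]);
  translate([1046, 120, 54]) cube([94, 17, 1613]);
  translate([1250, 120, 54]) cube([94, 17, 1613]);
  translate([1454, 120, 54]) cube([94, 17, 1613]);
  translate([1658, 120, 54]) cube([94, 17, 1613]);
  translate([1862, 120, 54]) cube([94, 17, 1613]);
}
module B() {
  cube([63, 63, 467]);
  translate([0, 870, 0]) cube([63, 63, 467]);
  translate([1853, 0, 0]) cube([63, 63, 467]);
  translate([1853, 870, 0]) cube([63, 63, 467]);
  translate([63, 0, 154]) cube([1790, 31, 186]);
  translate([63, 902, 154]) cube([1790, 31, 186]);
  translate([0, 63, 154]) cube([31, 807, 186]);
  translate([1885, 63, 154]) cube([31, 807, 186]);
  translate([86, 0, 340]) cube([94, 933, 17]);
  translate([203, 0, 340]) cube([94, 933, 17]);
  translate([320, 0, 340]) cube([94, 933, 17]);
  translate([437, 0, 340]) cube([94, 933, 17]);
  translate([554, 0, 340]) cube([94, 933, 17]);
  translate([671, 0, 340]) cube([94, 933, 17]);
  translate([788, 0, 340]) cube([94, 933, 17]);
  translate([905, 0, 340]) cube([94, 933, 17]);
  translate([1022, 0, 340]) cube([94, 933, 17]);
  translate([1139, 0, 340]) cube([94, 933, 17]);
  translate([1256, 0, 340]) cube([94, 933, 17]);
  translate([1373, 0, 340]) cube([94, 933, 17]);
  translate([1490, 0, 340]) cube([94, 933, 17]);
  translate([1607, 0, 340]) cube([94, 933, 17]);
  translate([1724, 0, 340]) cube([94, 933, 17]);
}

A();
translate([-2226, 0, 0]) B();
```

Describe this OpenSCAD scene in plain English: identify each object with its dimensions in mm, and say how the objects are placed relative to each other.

A is a fence section. Two 120×120 mm posts, 1792 mm tall, stand on the floor with a clear span of 1948 mm between their inner faces. Two horizontal rails of 120×60 mm section span the gap between the posts with their undersides at z = 187 mm and z = 1614 mm, flush with the posts' −y face. 9 pickets, each 94 mm wide, 17 mm thick and 1613 mm tall, are fixed to the +y face of the rails with their bottoms at z = 54 mm, evenly spaced across the span with equal gaps (rounded down to the nearest mm) at the −x end and between each pair — any rounding remainder accumulates at the +x end.

B is a bed frame 1916 mm long (x) by 933 mm wide (y). Four 63×63 mm corner posts, 467 mm tall, at the corners of the footprint. Four rails of 31 mm thickness and 186 mm height run between adjacent posts with their undersides at z = 154 mm, their outer faces flush with the outside of the frame (the two x-running rails run between the posts' inner faces; the two y-running rails run between the posts' inner faces). 15 slats, each 94 mm wide (x) and 17 mm thick, lie across the top of the two x-running rails, running the full 933 mm width of the frame in y; the slats are evenly spaced along x between the inner faces of the end posts with equal gaps (rounded down to the nearest mm) at the −x end and between each pair — any rounding remainder accumulates at the +x end.

The bed frame is on the floor beside the fence section on its −x side.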